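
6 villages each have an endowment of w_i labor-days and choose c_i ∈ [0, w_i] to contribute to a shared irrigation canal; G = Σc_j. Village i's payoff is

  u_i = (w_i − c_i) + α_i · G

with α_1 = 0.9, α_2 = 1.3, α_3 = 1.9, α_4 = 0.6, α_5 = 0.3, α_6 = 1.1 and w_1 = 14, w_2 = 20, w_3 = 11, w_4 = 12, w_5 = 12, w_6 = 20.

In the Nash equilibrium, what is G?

∂u_i/∂c_i = α_i − 1, so village i contributes w_i if α_i > 1, else 0.
α_i > 1 for i ∈ {2, 3, 6}; NE contributions (0, 20, 11, 0, 0, 20), G = 51.

51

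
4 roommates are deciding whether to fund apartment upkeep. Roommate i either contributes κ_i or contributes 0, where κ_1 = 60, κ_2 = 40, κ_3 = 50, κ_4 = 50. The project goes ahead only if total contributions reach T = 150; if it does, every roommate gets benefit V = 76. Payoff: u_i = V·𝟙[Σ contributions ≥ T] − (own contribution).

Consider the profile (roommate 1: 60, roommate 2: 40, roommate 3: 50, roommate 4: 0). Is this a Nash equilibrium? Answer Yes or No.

Yes

Total = 150 ≥ 150: provided.
Roommate 1 (pledges 60, payoff 16): dropping to 0 → total 90, payoff 0. No gain.
Roommate 2 (pledges 40, payoff 36): dropping to 0 → total 110, payoff 0. No gain.
Roommate 3 (pledges 50, payoff 26): dropping to 0 → total 100, payoff 0. No gain.
Roommate 4 (pledges 0, payoff 76): pledging 50 → total 200, payoff 26. No gain.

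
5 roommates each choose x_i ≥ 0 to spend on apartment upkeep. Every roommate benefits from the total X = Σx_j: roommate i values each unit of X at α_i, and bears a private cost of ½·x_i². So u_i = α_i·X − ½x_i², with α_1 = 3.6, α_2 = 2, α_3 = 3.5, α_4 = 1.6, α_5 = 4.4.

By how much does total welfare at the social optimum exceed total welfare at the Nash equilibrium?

367.58

Roommate i's FOC: ∂u_i/∂x_i = α_i − x_i = 0, so x_i* = α_i.
NE contributions = (3.6, 2, 3.5, 1.6, 4.4); X = 15.1.
W^NE = (Σα)·X − ½Σα_i² = 15.1² − ½·51.13 = 202.445.
Planner sets x_i = Σα_j = 15.1 for every i, so X^SO = 5·15.1 = 75.5.
W^SO = (Σα)·X^SO − ½·5·(Σα)² = (5/2)·15.1² = 570.025.
Deadweight loss = W^SO − W^NE = 367.58.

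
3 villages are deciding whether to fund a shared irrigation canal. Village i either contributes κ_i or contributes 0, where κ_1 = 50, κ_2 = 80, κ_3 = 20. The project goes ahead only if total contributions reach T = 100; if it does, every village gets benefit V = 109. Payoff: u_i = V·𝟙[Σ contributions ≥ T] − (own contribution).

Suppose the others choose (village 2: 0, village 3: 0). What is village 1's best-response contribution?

Others' total = 0. Even contributing 50 gives 50 < 100: no benefit either way.
Best response: 0.

0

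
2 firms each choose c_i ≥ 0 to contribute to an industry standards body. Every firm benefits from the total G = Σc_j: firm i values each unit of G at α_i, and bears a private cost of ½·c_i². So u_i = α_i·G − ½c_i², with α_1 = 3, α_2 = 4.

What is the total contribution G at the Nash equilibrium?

7

Firm i's FOC: ∂u_i/∂c_i = α_i − c_i = 0, so c_i* = α_i.
NE contributions = (3, 4); G = 7.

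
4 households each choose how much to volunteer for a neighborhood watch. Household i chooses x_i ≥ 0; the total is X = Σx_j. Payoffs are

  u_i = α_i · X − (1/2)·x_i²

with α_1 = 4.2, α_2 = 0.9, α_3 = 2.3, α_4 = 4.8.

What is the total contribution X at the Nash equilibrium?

12.2

Household i's FOC: ∂u_i/∂x_i = α_i − x_i = 0, so x_i* = α_i.
NE contributions = (4.2, 0.9, 2.3, 4.8); X = 12.2.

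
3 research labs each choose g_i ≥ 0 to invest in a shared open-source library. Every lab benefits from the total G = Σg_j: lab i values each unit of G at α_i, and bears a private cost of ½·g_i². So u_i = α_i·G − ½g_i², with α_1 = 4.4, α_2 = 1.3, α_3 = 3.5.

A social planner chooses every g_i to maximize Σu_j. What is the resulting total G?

27.6

Planner FOC: ∂(Σu_j)/∂g_i = (Σα_j) − g_i = 0, so g_i^SO = Σα_j = 9.2 for every i; G^SO = 27.6.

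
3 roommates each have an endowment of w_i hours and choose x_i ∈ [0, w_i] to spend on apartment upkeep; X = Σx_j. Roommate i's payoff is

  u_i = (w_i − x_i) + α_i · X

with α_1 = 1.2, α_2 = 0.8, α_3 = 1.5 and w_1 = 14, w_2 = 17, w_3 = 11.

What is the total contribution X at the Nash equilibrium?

∂u_i/∂x_i = α_i − 1, so roommate i contributes w_i if α_i > 1, else 0.
α_i > 1 for i ∈ {1, 3}; NE contributions (14, 0, 11), X = 25.

25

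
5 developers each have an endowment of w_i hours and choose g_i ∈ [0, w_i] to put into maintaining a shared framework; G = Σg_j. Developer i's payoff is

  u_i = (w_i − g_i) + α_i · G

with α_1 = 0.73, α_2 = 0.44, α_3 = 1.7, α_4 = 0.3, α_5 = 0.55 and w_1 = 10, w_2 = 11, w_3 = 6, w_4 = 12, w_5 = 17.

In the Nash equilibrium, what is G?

∂u_i/∂g_i = α_i − 1, so developer i contributes w_i if α_i > 1, else 0.
α_i > 1 for i ∈ {3}; NE contributions (0, 0, 6, 0, 0), G = 6.

6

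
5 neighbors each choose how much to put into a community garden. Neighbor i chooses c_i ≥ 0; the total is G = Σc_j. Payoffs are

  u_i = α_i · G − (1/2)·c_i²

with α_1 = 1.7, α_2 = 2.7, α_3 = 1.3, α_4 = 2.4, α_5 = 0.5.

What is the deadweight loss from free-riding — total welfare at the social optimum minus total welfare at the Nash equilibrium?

119.88

Neighbor i's FOC: ∂u_i/∂c_i = α_i − c_i = 0, so c_i* = α_i.
NE contributions = (1.7, 2.7, 1.3, 2.4, 0.5); G = 8.6.
W^NE = (Σα)·G − ½Σα_i² = 8.6² − ½·17.88 = 65.02.
Planner sets c_i = Σα_j = 8.6 for every i, so G^SO = 5·8.6 = 43.
W^SO = (Σα)·G^SO − ½·5·(Σα)² = (5/2)·8.6² = 184.9.
Deadweight loss = W^SO − W^NE = 119.88.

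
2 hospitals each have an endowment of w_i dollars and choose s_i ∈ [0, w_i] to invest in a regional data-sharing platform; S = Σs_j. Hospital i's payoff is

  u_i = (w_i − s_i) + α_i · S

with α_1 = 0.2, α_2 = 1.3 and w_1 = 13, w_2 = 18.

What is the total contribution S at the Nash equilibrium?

∂u_i/∂s_i = α_i − 1, so hospital i contributes w_i if α_i > 1, else 0.
α_i > 1 for i ∈ {2}; NE contributions (0, 18), S = 18.

18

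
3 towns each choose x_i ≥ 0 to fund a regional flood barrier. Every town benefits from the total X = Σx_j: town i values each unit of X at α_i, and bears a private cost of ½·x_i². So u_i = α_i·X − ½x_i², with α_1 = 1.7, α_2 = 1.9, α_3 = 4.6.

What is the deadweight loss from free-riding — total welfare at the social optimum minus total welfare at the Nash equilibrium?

47.45

Town i's FOC: ∂u_i/∂x_i = α_i − x_i = 0, so x_i* = α_i.
NE contributions = (1.7, 1.9, 4.6); X = 8.2.
W^NE = (Σα)·X − ½Σα_i² = 8.2² − ½·27.66 = 53.41.
Planner sets x_i = Σα_j = 8.2 for every i, so X^SO = 3·8.2 = 24.6.
W^SO = (Σα)·X^SO − ½·3·(Σα)² = (3/2)·8.2² = 100.86.
Deadweight loss = W^SO − W^NE = 47.45.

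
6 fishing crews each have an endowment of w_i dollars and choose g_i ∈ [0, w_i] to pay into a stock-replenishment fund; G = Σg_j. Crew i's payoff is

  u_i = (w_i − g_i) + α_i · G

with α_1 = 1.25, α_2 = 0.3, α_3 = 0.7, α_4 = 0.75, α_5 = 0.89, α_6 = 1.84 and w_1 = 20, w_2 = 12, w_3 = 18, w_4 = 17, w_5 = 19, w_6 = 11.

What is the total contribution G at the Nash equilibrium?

31

∂u_i/∂g_i = α_i − 1, so crew i contributes w_i if α_i > 1, else 0.
α_i > 1 for i ∈ {1, 6}; NE contributions (20, 0, 0, 0, 0, 11), G = 31.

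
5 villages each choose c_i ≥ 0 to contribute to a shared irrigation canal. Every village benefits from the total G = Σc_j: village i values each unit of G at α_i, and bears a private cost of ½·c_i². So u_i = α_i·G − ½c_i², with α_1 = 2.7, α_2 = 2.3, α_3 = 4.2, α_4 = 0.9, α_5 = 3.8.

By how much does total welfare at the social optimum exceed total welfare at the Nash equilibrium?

312.55

Village i's FOC: ∂u_i/∂c_i = α_i − c_i = 0, so c_i* = α_i.
NE contributions = (2.7, 2.3, 4.2, 0.9, 3.8); G = 13.9.
W^NE = (Σα)·G − ½Σα_i² = 13.9² − ½·45.47 = 170.475.
Planner sets c_i = Σα_j = 13.9 for every i, so G^SO = 5·13.9 = 69.5.
W^SO = (Σα)·G^SO − ½·5·(Σα)² = (5/2)·13.9² = 483.025.
Deadweight loss = W^SO − W^NE = 312.55.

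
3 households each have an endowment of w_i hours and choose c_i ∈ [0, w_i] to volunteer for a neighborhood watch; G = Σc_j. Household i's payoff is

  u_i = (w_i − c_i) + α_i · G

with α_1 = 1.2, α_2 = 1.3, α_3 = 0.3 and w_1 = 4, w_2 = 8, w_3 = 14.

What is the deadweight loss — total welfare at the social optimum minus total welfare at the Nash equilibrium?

∂u_i/∂c_i = α_i − 1, so household i contributes w_i if α_i > 1, else 0.
α_i > 1 for i ∈ {1, 2}; NE contributions (4, 8, 0), G = 12.
W^NE = Σw_i − G^NE + (Σα_i)·G^NE = 26 + 1.8·12 = 47.6.
Planner: ∂(Σu_j)/∂c_i = Σα_j − 1 = 1.8 > 0, so everyone contributes w_i; G^SO = 26, W^SO = 26 + 1.8·26 = 72.8.
Deadweight loss = 25.2.

25.2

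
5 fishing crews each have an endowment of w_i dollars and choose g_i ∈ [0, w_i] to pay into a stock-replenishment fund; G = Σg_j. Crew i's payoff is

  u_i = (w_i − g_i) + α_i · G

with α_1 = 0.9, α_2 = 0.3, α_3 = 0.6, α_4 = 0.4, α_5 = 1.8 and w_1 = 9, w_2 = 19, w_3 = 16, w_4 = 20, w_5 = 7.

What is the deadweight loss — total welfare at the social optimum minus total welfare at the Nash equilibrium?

192

∂u_i/∂g_i = α_i − 1, so crew i contributes w_i if α_i > 1, else 0.
α_i > 1 for i ∈ {5}; NE contributions (0, 0, 0, 0, 7), G = 7.
W^NE = Σw_i − G^NE + (Σα_i)·G^NE = 71 + 3·7 = 92.
Planner: ∂(Σu_j)/∂g_i = Σα_j − 1 = 3 > 0, so everyone contributes w_i; G^SO = 71, W^SO = 71 + 3·71 = 284.
Deadweight loss = 192.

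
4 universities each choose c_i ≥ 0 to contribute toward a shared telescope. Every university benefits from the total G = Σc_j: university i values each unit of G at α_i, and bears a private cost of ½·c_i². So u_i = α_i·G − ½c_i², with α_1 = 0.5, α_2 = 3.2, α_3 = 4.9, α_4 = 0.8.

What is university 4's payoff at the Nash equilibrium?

University i's FOC: ∂u_i/∂c_i = α_i − c_i = 0, so c_i* = α_i.
NE contributions = (0.5, 3.2, 4.9, 0.8); G = 9.4.
u_4 = α_4·G − ½·(c_4)² = 0.8·9.4 − ½·0.8² = 7.2.

7.2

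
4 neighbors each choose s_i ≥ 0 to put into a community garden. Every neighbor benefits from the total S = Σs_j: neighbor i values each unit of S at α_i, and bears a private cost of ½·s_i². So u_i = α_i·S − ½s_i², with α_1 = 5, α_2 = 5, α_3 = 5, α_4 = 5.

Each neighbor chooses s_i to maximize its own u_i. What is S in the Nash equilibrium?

Neighbor i's FOC: ∂u_i/∂s_i = α_i − s_i = 0, so s_i* = α_i.
NE contributions = (5, 5, 5, 5); S = 20.

20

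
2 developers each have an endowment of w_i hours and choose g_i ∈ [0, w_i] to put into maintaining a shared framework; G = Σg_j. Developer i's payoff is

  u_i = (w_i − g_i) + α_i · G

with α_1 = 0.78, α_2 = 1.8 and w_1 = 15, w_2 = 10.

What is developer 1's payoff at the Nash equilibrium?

∂u_i/∂g_i = α_i − 1, so developer i contributes w_i if α_i > 1, else 0.
α_i > 1 for i ∈ {2}; NE contributions (0, 10), G = 10.
u_1 = (15 − 0) + 0.78·10 = 22.8.

22.8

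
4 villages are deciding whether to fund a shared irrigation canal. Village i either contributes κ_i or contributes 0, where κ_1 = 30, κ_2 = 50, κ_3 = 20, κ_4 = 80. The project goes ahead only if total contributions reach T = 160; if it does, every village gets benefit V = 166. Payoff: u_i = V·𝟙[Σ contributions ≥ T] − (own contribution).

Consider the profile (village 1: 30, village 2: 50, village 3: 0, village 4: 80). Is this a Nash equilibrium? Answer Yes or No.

Yes

Total = 160 ≥ 160: provided.
Village 1 (pledges 30, payoff 136): dropping to 0 → total 130, payoff 0. No gain.
Village 2 (pledges 50, payoff 116): dropping to 0 → total 110, payoff 0. No gain.
Village 3 (pledges 0, payoff 166): pledging 20 → total 180, payoff 146. No gain.
Village 4 (pledges 80, payoff 86): dropping to 0 → total 80, payoff 0. No gain.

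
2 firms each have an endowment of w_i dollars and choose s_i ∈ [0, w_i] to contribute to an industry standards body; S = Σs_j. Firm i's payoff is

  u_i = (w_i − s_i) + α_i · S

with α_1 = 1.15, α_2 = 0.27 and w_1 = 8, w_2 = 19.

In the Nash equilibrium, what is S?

∂u_i/∂s_i = α_i − 1, so firm i contributes w_i if α_i > 1, else 0.
α_i > 1 for i ∈ {1}; NE contributions (8, 0), S = 8.

8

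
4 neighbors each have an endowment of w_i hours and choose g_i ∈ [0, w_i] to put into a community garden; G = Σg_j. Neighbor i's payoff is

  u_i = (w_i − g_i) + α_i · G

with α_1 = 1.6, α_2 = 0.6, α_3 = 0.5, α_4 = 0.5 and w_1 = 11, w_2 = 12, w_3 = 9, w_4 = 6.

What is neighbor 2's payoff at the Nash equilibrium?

∂u_i/∂g_i = α_i − 1, so neighbor i contributes w_i if α_i > 1, else 0.
α_i > 1 for i ∈ {1}; NE contributions (11, 0, 0, 0), G = 11.
u_2 = (12 − 0) + 0.6·11 = 18.6.

18.6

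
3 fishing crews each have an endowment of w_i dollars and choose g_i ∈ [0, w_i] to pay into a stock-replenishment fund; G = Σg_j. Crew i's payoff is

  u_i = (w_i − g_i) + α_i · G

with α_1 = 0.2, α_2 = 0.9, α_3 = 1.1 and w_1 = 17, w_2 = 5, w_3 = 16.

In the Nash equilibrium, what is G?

∂u_i/∂g_i = α_i − 1, so crew i contributes w_i if α_i > 1, else 0.
α_i > 1 for i ∈ {3}; NE contributions (0, 0, 16), G = 16.

16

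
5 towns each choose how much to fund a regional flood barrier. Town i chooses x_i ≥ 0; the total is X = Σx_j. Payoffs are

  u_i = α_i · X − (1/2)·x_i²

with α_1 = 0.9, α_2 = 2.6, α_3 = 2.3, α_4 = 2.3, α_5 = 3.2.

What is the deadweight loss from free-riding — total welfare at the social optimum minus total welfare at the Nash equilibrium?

Town i's FOC: ∂u_i/∂x_i = α_i − x_i = 0, so x_i* = α_i.
NE contributions = (0.9, 2.6, 2.3, 2.3, 3.2); X = 11.3.
W^NE = (Σα)·X − ½Σα_i² = 11.3² − ½·28.39 = 113.495.
Planner sets x_i = Σα_j = 11.3 for every i, so X^SO = 5·11.3 = 56.5.
W^SO = (Σα)·X^SO − ½·5·(Σα)² = (5/2)·11.3² = 319.225.
Deadweight loss = W^SO − W^NE = 205.73.

205.73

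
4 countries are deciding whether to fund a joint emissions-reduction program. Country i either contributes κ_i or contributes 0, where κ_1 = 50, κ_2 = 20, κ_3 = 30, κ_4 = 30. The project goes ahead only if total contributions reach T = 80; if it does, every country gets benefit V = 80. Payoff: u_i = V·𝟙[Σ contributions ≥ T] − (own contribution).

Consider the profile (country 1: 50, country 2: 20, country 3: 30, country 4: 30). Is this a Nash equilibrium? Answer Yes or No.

Total = 130 ≥ 80: provided.
Country 1 (pledges 50, payoff 30): dropping to 0 → total 80, payoff 80. Profitable deviation.

No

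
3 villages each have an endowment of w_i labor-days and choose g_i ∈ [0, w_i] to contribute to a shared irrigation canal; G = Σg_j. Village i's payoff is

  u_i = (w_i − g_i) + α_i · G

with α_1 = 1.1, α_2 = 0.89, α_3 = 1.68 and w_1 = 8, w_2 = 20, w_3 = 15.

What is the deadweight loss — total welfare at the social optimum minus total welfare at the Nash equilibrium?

53.4

∂u_i/∂g_i = α_i − 1, so village i contributes w_i if α_i > 1, else 0.
α_i > 1 for i ∈ {1, 3}; NE contributions (8, 0, 15), G = 23.
W^NE = Σw_i − G^NE + (Σα_i)·G^NE = 43 + 2.67·23 = 104.41.
Planner: ∂(Σu_j)/∂g_i = Σα_j − 1 = 2.67 > 0, so everyone contributes w_i; G^SO = 43, W^SO = 43 + 2.67·43 = 157.81.
Deadweight loss = 53.4.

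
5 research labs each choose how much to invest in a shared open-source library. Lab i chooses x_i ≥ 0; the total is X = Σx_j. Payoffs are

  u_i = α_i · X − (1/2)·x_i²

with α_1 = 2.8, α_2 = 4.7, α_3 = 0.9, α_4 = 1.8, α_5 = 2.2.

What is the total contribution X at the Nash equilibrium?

Lab i's FOC: ∂u_i/∂x_i = α_i − x_i = 0, so x_i* = α_i.
NE contributions = (2.8, 4.7, 0.9, 1.8, 2.2); X = 12.4.

12.4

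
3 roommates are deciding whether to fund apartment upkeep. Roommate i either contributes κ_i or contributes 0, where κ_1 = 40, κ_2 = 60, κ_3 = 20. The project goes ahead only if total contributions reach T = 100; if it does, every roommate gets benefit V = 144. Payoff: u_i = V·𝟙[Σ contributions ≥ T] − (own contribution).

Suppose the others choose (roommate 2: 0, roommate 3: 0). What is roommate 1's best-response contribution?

0

Others' total = 0. Even contributing 40 gives 40 < 100: no benefit either way.
Best response: 0.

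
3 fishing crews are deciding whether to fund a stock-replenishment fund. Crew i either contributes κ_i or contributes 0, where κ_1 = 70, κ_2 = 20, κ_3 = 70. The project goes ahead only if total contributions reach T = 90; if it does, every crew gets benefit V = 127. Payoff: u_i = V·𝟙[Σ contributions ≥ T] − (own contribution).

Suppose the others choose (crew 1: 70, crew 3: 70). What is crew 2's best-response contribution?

0

Others' total = 140 ≥ 90; contributing adds cost 20 for no extra benefit.
Best response: 0.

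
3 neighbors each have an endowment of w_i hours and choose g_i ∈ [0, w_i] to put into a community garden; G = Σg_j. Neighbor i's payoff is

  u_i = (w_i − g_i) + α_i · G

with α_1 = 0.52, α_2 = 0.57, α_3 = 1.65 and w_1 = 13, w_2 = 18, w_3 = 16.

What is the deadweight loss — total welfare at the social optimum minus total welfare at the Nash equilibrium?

53.94

∂u_i/∂g_i = α_i − 1, so neighbor i contributes w_i if α_i > 1, else 0.
α_i > 1 for i ∈ {3}; NE contributions (0, 0, 16), G = 16.
W^NE = Σw_i − G^NE + (Σα_i)·G^NE = 47 + 1.74·16 = 74.84.
Planner: ∂(Σu_j)/∂g_i = Σα_j − 1 = 1.74 > 0, so everyone contributes w_i; G^SO = 47, W^SO = 47 + 1.74·47 = 128.78.
Deadweight loss = 53.94.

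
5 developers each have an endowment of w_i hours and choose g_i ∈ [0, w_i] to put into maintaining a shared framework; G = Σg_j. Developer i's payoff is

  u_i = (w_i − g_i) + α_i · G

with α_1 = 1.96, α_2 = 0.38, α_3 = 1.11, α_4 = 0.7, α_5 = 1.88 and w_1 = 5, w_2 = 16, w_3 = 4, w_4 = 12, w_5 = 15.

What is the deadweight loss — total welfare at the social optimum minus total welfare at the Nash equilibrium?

140.84

∂u_i/∂g_i = α_i − 1, so developer i contributes w_i if α_i > 1, else 0.
α_i > 1 for i ∈ {1, 3, 5}; NE contributions (5, 0, 4, 0, 15), G = 24.
W^NE = Σw_i − G^NE + (Σα_i)·G^NE = 52 + 5.03·24 = 172.72.
Planner: ∂(Σu_j)/∂g_i = Σα_j − 1 = 5.03 > 0, so everyone contributes w_i; G^SO = 52, W^SO = 52 + 5.03·52 = 313.56.
Deadweight loss = 140.84.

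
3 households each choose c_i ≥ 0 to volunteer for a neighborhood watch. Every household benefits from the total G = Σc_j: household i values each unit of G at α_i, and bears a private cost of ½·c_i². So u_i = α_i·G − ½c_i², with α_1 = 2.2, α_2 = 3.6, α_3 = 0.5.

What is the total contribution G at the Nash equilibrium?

6.3

Household i's FOC: ∂u_i/∂c_i = α_i − c_i = 0, so c_i* = α_i.
NE contributions = (2.2, 3.6, 0.5); G = 6.3.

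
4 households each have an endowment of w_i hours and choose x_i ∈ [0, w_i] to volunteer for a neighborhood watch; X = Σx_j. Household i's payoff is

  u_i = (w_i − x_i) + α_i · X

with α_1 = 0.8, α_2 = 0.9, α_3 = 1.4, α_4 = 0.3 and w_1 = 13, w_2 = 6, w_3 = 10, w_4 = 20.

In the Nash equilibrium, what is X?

10

∂u_i/∂x_i = α_i − 1, so household i contributes w_i if α_i > 1, else 0.
α_i > 1 for i ∈ {3}; NE contributions (0, 0, 10, 0), X = 10.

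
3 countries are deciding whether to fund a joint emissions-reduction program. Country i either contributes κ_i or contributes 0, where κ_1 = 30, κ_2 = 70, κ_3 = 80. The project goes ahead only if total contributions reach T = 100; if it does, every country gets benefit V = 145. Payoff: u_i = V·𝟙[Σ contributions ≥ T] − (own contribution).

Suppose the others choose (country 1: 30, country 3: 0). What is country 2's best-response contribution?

70

Others' total = 30. Contributing 70 brings total to 100 ≥ 100: gain V − κ_2 = 75.
Best response: 70.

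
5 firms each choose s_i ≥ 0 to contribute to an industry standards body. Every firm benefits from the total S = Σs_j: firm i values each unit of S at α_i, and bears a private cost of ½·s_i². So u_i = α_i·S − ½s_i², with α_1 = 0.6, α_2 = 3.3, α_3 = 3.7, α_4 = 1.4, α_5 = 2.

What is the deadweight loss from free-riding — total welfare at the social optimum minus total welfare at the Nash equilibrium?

Firm i's FOC: ∂u_i/∂s_i = α_i − s_i = 0, so s_i* = α_i.
NE contributions = (0.6, 3.3, 3.7, 1.4, 2); S = 11.
W^NE = (Σα)·S − ½Σα_i² = 11² − ½·30.9 = 105.55.
Planner sets s_i = Σα_j = 11 for every i, so S^SO = 5·11 = 55.
W^SO = (Σα)·S^SO − ½·5·(Σα)² = (5/2)·11² = 302.5.
Deadweight loss = W^SO − W^NE = 196.95.

196.95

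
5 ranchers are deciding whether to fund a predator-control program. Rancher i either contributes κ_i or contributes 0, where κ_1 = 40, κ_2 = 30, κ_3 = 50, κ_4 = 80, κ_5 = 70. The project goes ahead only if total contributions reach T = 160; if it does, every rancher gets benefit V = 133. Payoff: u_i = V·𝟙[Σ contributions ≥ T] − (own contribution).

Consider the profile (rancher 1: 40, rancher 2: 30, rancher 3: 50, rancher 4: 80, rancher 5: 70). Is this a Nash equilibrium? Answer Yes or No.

No

Total = 270 ≥ 160: provided.
Rancher 1 (pledges 40, payoff 93): dropping to 0 → total 230, payoff 133. Profitable deviation.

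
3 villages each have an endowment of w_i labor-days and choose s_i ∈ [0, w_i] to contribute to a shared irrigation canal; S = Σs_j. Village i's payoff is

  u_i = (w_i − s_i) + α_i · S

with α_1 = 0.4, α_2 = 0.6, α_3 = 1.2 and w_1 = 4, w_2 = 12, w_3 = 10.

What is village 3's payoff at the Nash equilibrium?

∂u_i/∂s_i = α_i − 1, so village i contributes w_i if α_i > 1, else 0.
α_i > 1 for i ∈ {3}; NE contributions (0, 0, 10), S = 10.
u_3 = (10 − 10) + 1.2·10 = 12.

12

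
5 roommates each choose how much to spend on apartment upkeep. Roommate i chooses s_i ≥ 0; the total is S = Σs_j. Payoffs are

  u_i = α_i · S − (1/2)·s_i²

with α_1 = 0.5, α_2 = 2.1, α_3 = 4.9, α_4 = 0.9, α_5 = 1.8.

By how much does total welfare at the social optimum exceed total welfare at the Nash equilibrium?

Roommate i's FOC: ∂u_i/∂s_i = α_i − s_i = 0, so s_i* = α_i.
NE contributions = (0.5, 2.1, 4.9, 0.9, 1.8); S = 10.2.
W^NE = (Σα)·S − ½Σα_i² = 10.2² − ½·32.72 = 87.68.
Planner sets s_i = Σα_j = 10.2 for every i, so S^SO = 5·10.2 = 51.
W^SO = (Σα)·S^SO − ½·5·(Σα)² = (5/2)·10.2² = 260.1.
Deadweight loss = W^SO − W^NE = 172.42.

172.42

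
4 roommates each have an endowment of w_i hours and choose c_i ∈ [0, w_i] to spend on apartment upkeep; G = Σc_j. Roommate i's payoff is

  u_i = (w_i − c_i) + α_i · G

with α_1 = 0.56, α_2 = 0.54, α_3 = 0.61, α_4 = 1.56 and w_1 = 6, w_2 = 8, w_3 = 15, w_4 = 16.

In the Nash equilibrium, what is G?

16

∂u_i/∂c_i = α_i − 1, so roommate i contributes w_i if α_i > 1, else 0.
α_i > 1 for i ∈ {4}; NE contributions (0, 0, 0, 16), G = 16.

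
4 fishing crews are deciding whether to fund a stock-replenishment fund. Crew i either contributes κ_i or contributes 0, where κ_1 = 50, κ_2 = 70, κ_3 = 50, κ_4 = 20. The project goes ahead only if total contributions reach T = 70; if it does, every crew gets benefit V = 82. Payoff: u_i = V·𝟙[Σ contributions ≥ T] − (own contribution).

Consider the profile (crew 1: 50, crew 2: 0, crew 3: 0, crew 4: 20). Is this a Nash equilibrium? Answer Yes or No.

Total = 70 ≥ 70: provided.
Crew 1 (pledges 50, payoff 32): dropping to 0 → total 20, payoff 0. No gain.
Crew 2 (pledges 0, payoff 82): pledging 70 → total 140, payoff 12. No gain.
Crew 3 (pledges 0, payoff 82): pledging 50 → total 120, payoff 32. No gain.
Crew 4 (pledges 20, payoff 62): dropping to 0 → total 50, payoff 0. No gain.

Yes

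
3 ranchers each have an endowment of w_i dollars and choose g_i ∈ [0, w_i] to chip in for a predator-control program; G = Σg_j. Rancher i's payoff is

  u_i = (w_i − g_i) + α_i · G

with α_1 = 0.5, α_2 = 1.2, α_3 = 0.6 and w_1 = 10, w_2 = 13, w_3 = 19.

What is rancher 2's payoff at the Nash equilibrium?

15.6

∂u_i/∂g_i = α_i − 1, so rancher i contributes w_i if α_i > 1, else 0.
α_i > 1 for i ∈ {2}; NE contributions (0, 13, 0), G = 13.
u_2 = (13 − 13) + 1.2·13 = 15.6.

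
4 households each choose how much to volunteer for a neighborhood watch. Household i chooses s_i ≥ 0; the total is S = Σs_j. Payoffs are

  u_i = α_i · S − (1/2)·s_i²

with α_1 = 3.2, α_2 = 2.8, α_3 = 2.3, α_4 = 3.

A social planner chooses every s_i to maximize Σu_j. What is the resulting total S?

45.2

Planner FOC: ∂(Σu_j)/∂s_i = (Σα_j) − s_i = 0, so s_i^SO = Σα_j = 11.3 for every i; S^SO = 45.2.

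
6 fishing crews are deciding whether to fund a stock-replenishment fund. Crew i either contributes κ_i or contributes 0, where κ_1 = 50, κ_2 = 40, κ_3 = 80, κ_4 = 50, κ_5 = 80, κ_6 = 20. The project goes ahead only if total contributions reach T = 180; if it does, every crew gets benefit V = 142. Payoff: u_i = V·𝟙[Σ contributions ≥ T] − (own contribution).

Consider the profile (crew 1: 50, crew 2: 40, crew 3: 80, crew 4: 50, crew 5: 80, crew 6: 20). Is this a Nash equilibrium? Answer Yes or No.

Total = 320 ≥ 180: provided.
Crew 1 (pledges 50, payoff 92): dropping to 0 → total 270, payoff 142. Profitable deviation.

No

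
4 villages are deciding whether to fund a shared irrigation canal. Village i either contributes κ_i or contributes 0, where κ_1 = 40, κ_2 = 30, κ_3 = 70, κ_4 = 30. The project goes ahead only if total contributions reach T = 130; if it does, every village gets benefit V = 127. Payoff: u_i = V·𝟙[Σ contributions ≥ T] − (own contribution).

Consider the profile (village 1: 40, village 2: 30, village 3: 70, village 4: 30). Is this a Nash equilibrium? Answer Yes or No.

Total = 170 ≥ 130: provided.
Village 1 (pledges 40, payoff 87): dropping to 0 → total 130, payoff 127. Profitable deviation.

No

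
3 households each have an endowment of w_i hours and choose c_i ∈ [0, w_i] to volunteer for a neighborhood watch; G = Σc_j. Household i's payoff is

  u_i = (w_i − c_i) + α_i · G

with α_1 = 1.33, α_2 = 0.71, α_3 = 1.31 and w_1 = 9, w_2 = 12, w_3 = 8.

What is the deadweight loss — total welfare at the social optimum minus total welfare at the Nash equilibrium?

28.2

∂u_i/∂c_i = α_i − 1, so household i contributes w_i if α_i > 1, else 0.
α_i > 1 for i ∈ {1, 3}; NE contributions (9, 0, 8), G = 17.
W^NE = Σw_i − G^NE + (Σα_i)·G^NE = 29 + 2.35·17 = 68.95.
Planner: ∂(Σu_j)/∂c_i = Σα_j − 1 = 2.35 > 0, so everyone contributes w_i; G^SO = 29, W^SO = 29 + 2.35·29 = 97.15.
Deadweight loss = 28.2.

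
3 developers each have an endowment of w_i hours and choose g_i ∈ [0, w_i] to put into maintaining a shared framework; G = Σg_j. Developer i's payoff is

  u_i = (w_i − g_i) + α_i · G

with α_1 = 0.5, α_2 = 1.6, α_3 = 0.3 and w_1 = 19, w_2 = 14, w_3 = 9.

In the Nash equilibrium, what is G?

∂u_i/∂g_i = α_i − 1, so developer i contributes w_i if α_i > 1, else 0.
α_i > 1 for i ∈ {2}; NE contributions (0, 14, 0), G = 14.

14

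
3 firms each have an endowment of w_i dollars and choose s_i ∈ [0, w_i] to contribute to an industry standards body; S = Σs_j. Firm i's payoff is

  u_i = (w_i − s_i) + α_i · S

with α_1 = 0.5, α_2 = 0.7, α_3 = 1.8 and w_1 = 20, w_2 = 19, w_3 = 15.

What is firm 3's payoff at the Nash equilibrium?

27

∂u_i/∂s_i = α_i − 1, so firm i contributes w_i if α_i > 1, else 0.
α_i > 1 for i ∈ {3}; NE contributions (0, 0, 15), S = 15.
u_3 = (15 − 15) + 1.8·15 = 27.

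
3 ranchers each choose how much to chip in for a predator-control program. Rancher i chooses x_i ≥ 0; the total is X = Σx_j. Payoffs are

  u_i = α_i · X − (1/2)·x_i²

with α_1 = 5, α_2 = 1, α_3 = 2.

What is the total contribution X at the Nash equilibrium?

8

Rancher i's FOC: ∂u_i/∂x_i = α_i − x_i = 0, so x_i* = α_i.
NE contributions = (5, 1, 2); X = 8.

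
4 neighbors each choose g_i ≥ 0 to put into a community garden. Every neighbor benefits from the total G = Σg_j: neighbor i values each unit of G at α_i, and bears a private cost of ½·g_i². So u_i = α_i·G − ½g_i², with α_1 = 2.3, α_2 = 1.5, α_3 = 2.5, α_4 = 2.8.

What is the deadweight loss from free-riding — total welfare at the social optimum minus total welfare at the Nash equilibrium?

93.625

Neighbor i's FOC: ∂u_i/∂g_i = α_i − g_i = 0, so g_i* = α_i.
NE contributions = (2.3, 1.5, 2.5, 2.8); G = 9.1.
W^NE = (Σα)·G − ½Σα_i² = 9.1² − ½·21.63 = 71.995.
Planner sets g_i = Σα_j = 9.1 for every i, so G^SO = 4·9.1 = 36.4.
W^SO = (Σα)·G^SO − ½·4·(Σα)² = (4/2)·9.1² = 165.62.
Deadweight loss = W^SO − W^NE = 93.625.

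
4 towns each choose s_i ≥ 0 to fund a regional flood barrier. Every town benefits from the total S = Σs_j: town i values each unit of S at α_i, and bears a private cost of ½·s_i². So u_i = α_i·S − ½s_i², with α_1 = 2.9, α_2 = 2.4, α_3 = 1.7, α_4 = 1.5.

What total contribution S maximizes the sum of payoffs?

34

Planner FOC: ∂(Σu_j)/∂s_i = (Σα_j) − s_i = 0, so s_i^SO = Σα_j = 8.5 for every i; S^SO = 34.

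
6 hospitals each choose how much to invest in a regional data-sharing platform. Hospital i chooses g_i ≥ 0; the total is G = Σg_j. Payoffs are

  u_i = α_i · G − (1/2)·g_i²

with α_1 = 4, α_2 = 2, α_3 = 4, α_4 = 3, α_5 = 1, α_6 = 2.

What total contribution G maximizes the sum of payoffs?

Planner FOC: ∂(Σu_j)/∂g_i = (Σα_j) − g_i = 0, so g_i^SO = Σα_j = 16 for every i; G^SO = 96.

96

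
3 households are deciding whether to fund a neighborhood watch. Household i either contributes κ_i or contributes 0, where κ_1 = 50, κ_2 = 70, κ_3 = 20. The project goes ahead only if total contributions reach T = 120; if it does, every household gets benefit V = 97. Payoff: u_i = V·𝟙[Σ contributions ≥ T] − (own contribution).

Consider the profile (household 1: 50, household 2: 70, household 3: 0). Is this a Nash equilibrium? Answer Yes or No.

Yes

Total = 120 ≥ 120: provided.
Household 1 (pledges 50, payoff 47): dropping to 0 → total 70, payoff 0. No gain.
Household 2 (pledges 70, payoff 27): dropping to 0 → total 50, payoff 0. No gain.
Household 3 (pledges 0, payoff 97): pledging 20 → total 140, payoff 77. No gain.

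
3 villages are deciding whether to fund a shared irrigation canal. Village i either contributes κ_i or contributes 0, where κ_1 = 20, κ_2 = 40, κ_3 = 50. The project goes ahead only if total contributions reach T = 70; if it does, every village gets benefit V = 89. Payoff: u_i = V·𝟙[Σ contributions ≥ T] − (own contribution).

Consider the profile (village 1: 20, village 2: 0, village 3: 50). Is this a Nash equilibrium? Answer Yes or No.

Yes

Total = 70 ≥ 70: provided.
Village 1 (pledges 20, payoff 69): dropping to 0 → total 50, payoff 0. No gain.
Village 2 (pledges 0, payoff 89): pledging 40 → total 110, payoff 49. No gain.
Village 3 (pledges 50, payoff 39): dropping to 0 → total 20, payoff 0. No gain.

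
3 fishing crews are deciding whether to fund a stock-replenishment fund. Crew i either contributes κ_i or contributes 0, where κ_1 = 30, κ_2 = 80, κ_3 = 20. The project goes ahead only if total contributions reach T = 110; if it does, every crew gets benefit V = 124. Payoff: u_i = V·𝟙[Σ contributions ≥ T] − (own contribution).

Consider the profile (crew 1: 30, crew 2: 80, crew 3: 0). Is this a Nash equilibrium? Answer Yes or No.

Total = 110 ≥ 110: provided.
Crew 1 (pledges 30, payoff 94): dropping to 0 → total 80, payoff 0. No gain.
Crew 2 (pledges 80, payoff 44): dropping to 0 → total 30, payoff 0. No gain.
Crew 3 (pledges 0, payoff 124): pledging 20 → total 130, payoff 104. No gain.

Yes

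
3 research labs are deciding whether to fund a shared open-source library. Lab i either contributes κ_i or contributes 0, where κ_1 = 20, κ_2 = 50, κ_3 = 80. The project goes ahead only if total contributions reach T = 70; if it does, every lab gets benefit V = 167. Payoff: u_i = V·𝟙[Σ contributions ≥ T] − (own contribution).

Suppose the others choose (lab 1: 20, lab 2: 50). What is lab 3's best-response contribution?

Others' total = 70 ≥ 70; contributing adds cost 80 for no extra benefit.
Best response: 0.

0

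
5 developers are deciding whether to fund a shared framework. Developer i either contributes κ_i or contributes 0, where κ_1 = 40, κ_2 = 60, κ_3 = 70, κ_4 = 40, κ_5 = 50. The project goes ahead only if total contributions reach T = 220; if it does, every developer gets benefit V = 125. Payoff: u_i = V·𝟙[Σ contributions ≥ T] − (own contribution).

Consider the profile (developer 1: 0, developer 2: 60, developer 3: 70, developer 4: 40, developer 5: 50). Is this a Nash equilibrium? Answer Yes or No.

Yes

Total = 220 ≥ 220: provided.
Developer 1 (pledges 0, payoff 125): pledging 40 → total 260, payoff 85. No gain.
Developer 2 (pledges 60, payoff 65): dropping to 0 → total 160, payoff 0. No gain.
Developer 3 (pledges 70, payoff 55): dropping to 0 → total 150, payoff 0. No gain.
Developer 4 (pledges 40, payoff 85): dropping to 0 → total 180, payoff 0. No gain.
Developer 5 (pledges 50, payoff 75): dropping to 0 → total 170, payoff 0. No gain.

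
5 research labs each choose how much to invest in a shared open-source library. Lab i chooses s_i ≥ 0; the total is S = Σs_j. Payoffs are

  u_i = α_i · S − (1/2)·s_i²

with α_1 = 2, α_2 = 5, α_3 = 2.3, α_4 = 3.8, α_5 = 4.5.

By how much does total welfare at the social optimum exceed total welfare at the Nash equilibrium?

Lab i's FOC: ∂u_i/∂s_i = α_i − s_i = 0, so s_i* = α_i.
NE contributions = (2, 5, 2.3, 3.8, 4.5); S = 17.6.
W^NE = (Σα)·S − ½Σα_i² = 17.6² − ½·68.98 = 275.27.
Planner sets s_i = Σα_j = 17.6 for every i, so S^SO = 5·17.6 = 88.
W^SO = (Σα)·S^SO − ½·5·(Σα)² = (5/2)·17.6² = 774.4.
Deadweight loss = W^SO − W^NE = 499.13.

499.13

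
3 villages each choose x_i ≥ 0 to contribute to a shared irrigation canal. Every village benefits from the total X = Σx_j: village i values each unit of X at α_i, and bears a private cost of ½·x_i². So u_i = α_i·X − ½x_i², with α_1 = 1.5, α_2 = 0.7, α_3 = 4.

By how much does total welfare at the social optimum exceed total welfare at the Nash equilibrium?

Village i's FOC: ∂u_i/∂x_i = α_i − x_i = 0, so x_i* = α_i.
NE contributions = (1.5, 0.7, 4); X = 6.2.
W^NE = (Σα)·X − ½Σα_i² = 6.2² − ½·18.74 = 29.07.
Planner sets x_i = Σα_j = 6.2 for every i, so X^SO = 3·6.2 = 18.6.
W^SO = (Σα)·X^SO − ½·3·(Σα)² = (3/2)·6.2² = 57.66.
Deadweight loss = W^SO − W^NE = 28.59.

28.59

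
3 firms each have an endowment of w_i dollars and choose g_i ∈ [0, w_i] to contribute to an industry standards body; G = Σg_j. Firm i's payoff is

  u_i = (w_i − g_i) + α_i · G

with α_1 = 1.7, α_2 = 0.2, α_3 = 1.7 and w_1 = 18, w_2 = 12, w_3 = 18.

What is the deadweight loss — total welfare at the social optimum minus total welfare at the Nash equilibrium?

∂u_i/∂g_i = α_i − 1, so firm i contributes w_i if α_i > 1, else 0.
α_i > 1 for i ∈ {1, 3}; NE contributions (18, 0, 18), G = 36.
W^NE = Σw_i − G^NE + (Σα_i)·G^NE = 48 + 2.6·36 = 141.6.
Planner: ∂(Σu_j)/∂g_i = Σα_j − 1 = 2.6 > 0, so everyone contributes w_i; G^SO = 48, W^SO = 48 + 2.6·48 = 172.8.
Deadweight loss = 31.2.

31.2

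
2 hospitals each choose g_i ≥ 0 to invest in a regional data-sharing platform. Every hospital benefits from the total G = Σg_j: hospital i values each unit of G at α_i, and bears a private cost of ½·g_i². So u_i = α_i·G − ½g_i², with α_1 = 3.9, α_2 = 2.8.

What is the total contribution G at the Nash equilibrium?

6.7

Hospital i's FOC: ∂u_i/∂g_i = α_i − g_i = 0, so g_i* = α_i.
NE contributions = (3.9, 2.8); G = 6.7.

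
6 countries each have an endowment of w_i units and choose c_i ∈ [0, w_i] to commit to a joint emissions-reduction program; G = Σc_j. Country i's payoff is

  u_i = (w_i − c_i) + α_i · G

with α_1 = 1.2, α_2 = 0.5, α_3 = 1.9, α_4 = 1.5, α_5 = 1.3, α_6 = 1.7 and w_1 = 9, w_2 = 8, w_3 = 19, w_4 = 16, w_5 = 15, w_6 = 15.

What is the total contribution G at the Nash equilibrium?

74

∂u_i/∂c_i = α_i − 1, so country i contributes w_i if α_i > 1, else 0.
α_i > 1 for i ∈ {1, 3, 4, 5, 6}; NE contributions (9, 0, 19, 16, 15, 15), G = 74.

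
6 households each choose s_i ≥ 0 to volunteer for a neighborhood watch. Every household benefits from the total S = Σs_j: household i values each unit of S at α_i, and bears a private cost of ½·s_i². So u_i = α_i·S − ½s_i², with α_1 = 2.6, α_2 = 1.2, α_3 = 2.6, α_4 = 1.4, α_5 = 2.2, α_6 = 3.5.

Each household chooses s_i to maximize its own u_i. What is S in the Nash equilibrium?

Household i's FOC: ∂u_i/∂s_i = α_i − s_i = 0, so s_i* = α_i.
NE contributions = (2.6, 1.2, 2.6, 1.4, 2.2, 3.5); S = 13.5.

13.5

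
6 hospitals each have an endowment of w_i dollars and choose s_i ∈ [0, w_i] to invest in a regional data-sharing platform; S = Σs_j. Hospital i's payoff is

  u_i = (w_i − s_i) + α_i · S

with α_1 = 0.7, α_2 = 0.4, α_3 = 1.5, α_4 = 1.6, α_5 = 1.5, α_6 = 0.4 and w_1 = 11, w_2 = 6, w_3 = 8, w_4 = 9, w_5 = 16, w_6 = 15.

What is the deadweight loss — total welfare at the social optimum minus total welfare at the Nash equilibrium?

∂u_i/∂s_i = α_i − 1, so hospital i contributes w_i if α_i > 1, else 0.
α_i > 1 for i ∈ {3, 4, 5}; NE contributions (0, 0, 8, 9, 16, 0), S = 33.
W^NE = Σw_i − S^NE + (Σα_i)·S^NE = 65 + 5.1·33 = 233.3.
Planner: ∂(Σu_j)/∂s_i = Σα_j − 1 = 5.1 > 0, so everyone contributes w_i; S^SO = 65, W^SO = 65 + 5.1·65 = 396.5.
Deadweight loss = 163.2.

163.2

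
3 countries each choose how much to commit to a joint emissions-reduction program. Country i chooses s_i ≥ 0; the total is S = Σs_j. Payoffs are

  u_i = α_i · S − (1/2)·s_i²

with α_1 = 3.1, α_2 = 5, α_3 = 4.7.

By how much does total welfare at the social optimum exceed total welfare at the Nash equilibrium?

110.27

Country i's FOC: ∂u_i/∂s_i = α_i − s_i = 0, so s_i* = α_i.
NE contributions = (3.1, 5, 4.7); S = 12.8.
W^NE = (Σα)·S − ½Σα_i² = 12.8² − ½·56.7 = 135.49.
Planner sets s_i = Σα_j = 12.8 for every i, so S^SO = 3·12.8 = 38.4.
W^SO = (Σα)·S^SO − ½·3·(Σα)² = (3/2)·12.8² = 245.76.
Deadweight loss = W^SO − W^NE = 110.27.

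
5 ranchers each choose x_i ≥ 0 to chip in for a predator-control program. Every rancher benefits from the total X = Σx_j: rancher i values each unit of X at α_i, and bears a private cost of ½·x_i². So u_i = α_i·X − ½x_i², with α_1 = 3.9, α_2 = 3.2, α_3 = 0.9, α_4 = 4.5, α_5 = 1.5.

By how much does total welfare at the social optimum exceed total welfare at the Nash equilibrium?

318.38

Rancher i's FOC: ∂u_i/∂x_i = α_i − x_i = 0, so x_i* = α_i.
NE contributions = (3.9, 3.2, 0.9, 4.5, 1.5); X = 14.
W^NE = (Σα)·X − ½Σα_i² = 14² − ½·48.76 = 171.62.
Planner sets x_i = Σα_j = 14 for every i, so X^SO = 5·14 = 70.
W^SO = (Σα)·X^SO − ½·5·(Σα)² = (5/2)·14² = 490.
Deadweight loss = W^SO − W^NE = 318.38.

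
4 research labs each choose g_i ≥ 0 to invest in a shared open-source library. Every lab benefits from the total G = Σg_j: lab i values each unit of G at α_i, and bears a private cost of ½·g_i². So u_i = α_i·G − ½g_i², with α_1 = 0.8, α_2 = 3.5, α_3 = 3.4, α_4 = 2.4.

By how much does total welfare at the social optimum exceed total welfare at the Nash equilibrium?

Lab i's FOC: ∂u_i/∂g_i = α_i − g_i = 0, so g_i* = α_i.
NE contributions = (0.8, 3.5, 3.4, 2.4); G = 10.1.
W^NE = (Σα)·G − ½Σα_i² = 10.1² − ½·30.21 = 86.905.
Planner sets g_i = Σα_j = 10.1 for every i, so G^SO = 4·10.1 = 40.4.
W^SO = (Σα)·G^SO − ½·4·(Σα)² = (4/2)·10.1² = 204.02.
Deadweight loss = W^SO − W^NE = 117.115.

117.115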